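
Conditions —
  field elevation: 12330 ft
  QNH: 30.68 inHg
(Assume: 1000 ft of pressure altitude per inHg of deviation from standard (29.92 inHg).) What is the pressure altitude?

Pressure correction = (29.92 − 30.68) × 1000 = -760 ft.
Pressure altitude = 12330 + (-760) = 11570 ft.

11570 ft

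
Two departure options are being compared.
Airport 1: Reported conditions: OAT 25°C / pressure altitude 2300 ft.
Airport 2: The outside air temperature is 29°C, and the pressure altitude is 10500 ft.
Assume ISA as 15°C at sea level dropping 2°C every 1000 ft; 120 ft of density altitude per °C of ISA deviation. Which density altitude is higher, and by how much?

Airport 1: ISA temp = 10.4°C, deviation +14.6°C, DA = 2300 + 120 × 14.6 = 4052 ft.
Airport 2: ISA temp = -6°C, deviation +35°C, DA = 10500 + 120 × 35 = 14700 ft.
Airport 2 is higher by 14700 − 4052 = 10648 ft.

Airport 2 by 10648 ft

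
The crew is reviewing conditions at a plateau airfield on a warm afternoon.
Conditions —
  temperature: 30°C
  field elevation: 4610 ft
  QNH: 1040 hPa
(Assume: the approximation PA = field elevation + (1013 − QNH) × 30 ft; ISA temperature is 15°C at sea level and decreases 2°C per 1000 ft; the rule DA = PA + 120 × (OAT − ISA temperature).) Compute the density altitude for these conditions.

Pressure altitude = 4610 + (1013 − 1040) × 30 = 4610 + (-810) = 3800 ft.
ISA temperature at 3800 ft = 15 − 2 × (3800/1000) = 7.4°C.
ISA deviation = 30 − 7.4 = +22.6°C.
Density altitude = 3800 + 120 × (22.6) = 6512 ft.

6512 ft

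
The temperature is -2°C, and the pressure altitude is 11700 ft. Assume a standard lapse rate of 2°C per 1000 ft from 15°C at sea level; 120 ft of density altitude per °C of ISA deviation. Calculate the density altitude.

ISA temperature at 11700 ft = 15 − 2 × (11700/1000) = -8.4°C.
ISA deviation = -2 − (-8.4) = +6.4°C.
Density altitude = 11700 + 120 × (6.4) = 11700 + (+768) = 12468 ft.

12468 ft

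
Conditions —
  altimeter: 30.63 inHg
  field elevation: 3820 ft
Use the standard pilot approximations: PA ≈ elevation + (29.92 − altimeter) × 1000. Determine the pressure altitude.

Pressure correction = (29.92 − 30.63) × 1000 = -710 ft.
Pressure altitude = 3820 + (-710) = 3110 ft.

3110 ft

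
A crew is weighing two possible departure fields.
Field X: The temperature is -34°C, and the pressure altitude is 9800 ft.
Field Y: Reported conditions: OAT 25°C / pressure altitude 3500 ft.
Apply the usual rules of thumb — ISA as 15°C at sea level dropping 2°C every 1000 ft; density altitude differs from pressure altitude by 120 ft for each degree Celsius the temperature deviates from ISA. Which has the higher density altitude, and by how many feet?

Field X by 732 ft

Field X: ISA temp = -4.6°C, deviation -29.4°C, DA = 9800 + 120 × (-29.4) = 6272 ft.
Field Y: ISA temp = 8°C, deviation +17°C, DA = 3500 + 120 × 17 = 5540 ft.
Field X is higher by 6272 − 5540 = 732 ft.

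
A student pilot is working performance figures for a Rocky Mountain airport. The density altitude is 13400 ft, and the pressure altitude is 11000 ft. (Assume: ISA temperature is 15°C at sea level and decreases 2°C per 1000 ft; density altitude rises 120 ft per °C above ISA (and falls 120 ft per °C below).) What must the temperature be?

13°C

Density altitude − pressure altitude = 13400 − 11000 = +2400 ft.
At 120 ft/°C that is an ISA deviation of 2400/120 = +20°C.
ISA temperature at 11000 ft = 15 − 2 × (11000/1000) = -7°C.
OAT = ISA + deviation = -7 + (+20) = 13°C.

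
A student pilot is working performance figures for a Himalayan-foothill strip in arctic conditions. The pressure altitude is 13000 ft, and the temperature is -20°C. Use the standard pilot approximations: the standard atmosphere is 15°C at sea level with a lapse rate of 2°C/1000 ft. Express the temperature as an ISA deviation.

ISA temperature at 13000 ft = 15 − 2 × (13000/1000) = -11°C.
Deviation = OAT − ISA = -20 − (-11) = -9°C.

ISA-9°C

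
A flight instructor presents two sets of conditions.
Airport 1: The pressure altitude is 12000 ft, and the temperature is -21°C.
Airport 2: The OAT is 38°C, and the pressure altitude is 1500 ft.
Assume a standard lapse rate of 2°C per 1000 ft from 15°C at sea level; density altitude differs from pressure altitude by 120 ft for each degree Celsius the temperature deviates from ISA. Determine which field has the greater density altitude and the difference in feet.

Airport 1 by 5940 ft

Airport 1: ISA temp = -9°C, deviation -12°C, DA = 12000 + 120 × (-12) = 10560 ft.
Airport 2: ISA temp = 12°C, deviation +26°C, DA = 1500 + 120 × 26 = 4620 ft.
Airport 1 is higher by 10560 − 4620 = 5940 ft.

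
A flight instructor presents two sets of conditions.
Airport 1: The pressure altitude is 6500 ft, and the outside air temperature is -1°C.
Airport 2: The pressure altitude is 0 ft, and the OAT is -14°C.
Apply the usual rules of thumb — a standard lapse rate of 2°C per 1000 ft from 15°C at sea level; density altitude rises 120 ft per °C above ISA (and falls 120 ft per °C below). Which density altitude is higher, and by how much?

Airport 1: ISA temp = 2°C, deviation -3°C, DA = 6500 + 120 × (-3) = 6140 ft.
Airport 2: ISA temp = 15°C, deviation -29°C, DA = 0 + 120 × (-29) = -3480 ft.
Airport 1 is higher by 6140 − (-3480) = 9620 ft.

Airport 1 by 9620 ft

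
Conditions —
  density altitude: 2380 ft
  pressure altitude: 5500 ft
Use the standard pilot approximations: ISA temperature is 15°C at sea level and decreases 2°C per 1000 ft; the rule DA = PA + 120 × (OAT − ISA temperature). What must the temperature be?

-22°C

Density altitude − pressure altitude = 2380 − 5500 = -3120 ft.
At 120 ft/°C that is an ISA deviation of -3120/120 = -26°C.
ISA temperature at 5500 ft = 15 − 2 × (5500/1000) = 4°C.
OAT = ISA + deviation = 4 + (-26) = -22°C.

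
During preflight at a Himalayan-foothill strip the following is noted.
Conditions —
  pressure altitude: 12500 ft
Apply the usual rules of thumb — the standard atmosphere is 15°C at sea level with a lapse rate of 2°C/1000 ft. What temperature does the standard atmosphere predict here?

ISA temperature = 15 − 2 × (12500/1000) = 15 − 25 = -10°C.

-10°C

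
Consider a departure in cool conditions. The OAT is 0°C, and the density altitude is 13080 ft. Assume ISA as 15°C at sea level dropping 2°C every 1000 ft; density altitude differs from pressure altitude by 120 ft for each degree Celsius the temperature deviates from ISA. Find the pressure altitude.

DA = PA + 120 × (OAT − (15 − 2·PA/1000)) = PA + 120·OAT − 1800 + 0.24·PA = 1.24·PA + 120·OAT − 1800.
So 1.24·PA = 13080 − 120 × 0 + 1800 = 14880.
PA = 14880 / 1.24 = 12000 ft.

12000 ft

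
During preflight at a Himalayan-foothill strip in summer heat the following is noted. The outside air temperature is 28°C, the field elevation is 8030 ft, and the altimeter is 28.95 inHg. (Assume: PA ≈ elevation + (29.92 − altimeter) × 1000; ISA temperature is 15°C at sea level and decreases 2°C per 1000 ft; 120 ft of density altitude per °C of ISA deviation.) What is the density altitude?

12720 ft

Pressure altitude = 8030 + (29.92 − 28.95) × 1000 = 8030 + (+970) = 9000 ft.
ISA temperature at 9000 ft = 15 − 2 × (9000/1000) = -3°C.
ISA deviation = 28 − (-3) = +31°C.
Density altitude = 9000 + 120 × (31) = 12720 ft.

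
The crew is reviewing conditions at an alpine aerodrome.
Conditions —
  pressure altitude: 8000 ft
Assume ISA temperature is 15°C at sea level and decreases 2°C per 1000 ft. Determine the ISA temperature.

ISA temperature = 15 − 2 × (8000/1000) = 15 − 16 = -1°C.

-1°C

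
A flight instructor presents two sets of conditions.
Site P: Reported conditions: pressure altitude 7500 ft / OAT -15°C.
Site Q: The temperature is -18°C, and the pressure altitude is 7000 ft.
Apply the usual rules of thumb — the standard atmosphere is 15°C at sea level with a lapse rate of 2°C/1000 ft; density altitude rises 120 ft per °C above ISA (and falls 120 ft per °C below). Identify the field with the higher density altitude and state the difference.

Site P by 980 ft

Site P: ISA temp = 0°C, deviation -15°C, DA = 7500 + 120 × (-15) = 5700 ft.
Site Q: ISA temp = 1°C, deviation -19°C, DA = 7000 + 120 × (-19) = 4720 ft.
Site P is higher by 5700 − 4720 = 980 ft.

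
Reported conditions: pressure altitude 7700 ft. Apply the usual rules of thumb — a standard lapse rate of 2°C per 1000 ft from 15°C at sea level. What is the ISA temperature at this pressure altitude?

ISA temperature = 15 − 2 × (7700/1000) = 15 − 15.4 = -0.4°C.

-0.4°C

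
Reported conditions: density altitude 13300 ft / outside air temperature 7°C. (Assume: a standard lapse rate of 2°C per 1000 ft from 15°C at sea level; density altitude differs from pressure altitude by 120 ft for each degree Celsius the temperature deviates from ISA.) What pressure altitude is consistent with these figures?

11500 ft

DA = PA + 120 × (OAT − (15 − 2·PA/1000)) = PA + 120·OAT − 1800 + 0.24·PA = 1.24·PA + 120·OAT − 1800.
So 1.24·PA = 13300 − 120 × 7 + 1800 = 14260.
PA = 14260 / 1.24 = 11500 ft.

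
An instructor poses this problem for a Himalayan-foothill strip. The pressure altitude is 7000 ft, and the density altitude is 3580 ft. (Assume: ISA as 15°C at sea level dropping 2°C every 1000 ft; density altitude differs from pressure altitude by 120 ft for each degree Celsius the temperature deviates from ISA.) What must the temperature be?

-27.5°C

Density altitude − pressure altitude = 3580 − 7000 = -3420 ft.
At 120 ft/°C that is an ISA deviation of -3420/120 = -28.5°C.
ISA temperature at 7000 ft = 15 − 2 × (7000/1000) = 1°C.
OAT = ISA + deviation = 1 + (-28.5) = -27.5°C.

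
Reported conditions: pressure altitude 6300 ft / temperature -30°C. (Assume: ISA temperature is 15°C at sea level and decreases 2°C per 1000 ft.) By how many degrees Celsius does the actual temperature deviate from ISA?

ISA-32.4°C

ISA temperature at 6300 ft = 15 − 2 × (6300/1000) = 2.4°C.
Deviation = OAT − ISA = -30 − 2.4 = -32.4°C.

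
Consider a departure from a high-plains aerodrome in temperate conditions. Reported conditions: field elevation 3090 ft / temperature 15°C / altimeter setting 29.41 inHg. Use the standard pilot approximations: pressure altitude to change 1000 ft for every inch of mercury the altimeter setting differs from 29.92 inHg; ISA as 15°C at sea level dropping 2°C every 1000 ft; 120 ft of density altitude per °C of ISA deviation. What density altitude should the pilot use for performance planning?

4464 ft

Pressure altitude = 3090 + (29.92 − 29.41) × 1000 = 3090 + (+510) = 3600 ft.
ISA temperature at 3600 ft = 15 − 2 × (3600/1000) = 7.8°C.
ISA deviation = 15 − 7.8 = +7.2°C.
Density altitude = 3600 + 120 × (7.2) = 4464 ft.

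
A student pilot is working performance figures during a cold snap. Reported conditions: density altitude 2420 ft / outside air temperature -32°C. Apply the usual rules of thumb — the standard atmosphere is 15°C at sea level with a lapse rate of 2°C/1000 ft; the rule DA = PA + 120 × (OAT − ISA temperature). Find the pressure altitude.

6500 ft

DA = PA + 120 × (OAT − (15 − 2·PA/1000)) = PA + 120·OAT − 1800 + 0.24·PA = 1.24·PA + 120·OAT − 1800.
So 1.24·PA = 2420 − 120 × (-32) + 1800 = 8060.
PA = 8060 / 1.24 = 6500 ft.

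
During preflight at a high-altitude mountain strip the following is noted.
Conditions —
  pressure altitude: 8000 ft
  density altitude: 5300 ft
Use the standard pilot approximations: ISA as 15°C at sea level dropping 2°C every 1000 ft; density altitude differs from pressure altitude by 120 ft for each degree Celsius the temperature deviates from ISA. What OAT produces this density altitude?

Density altitude − pressure altitude = 5300 − 8000 = -2700 ft.
At 120 ft/°C that is an ISA deviation of -2700/120 = -22.5°C.
ISA temperature at 8000 ft = 15 − 2 × (8000/1000) = -1°C.
OAT = ISA + deviation = -1 + (-22.5) = -23.5°C.

-23.5°C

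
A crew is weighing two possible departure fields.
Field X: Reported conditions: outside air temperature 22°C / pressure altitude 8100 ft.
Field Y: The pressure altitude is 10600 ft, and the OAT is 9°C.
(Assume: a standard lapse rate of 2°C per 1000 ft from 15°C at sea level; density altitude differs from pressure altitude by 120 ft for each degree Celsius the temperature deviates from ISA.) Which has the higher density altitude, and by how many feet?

Field X: ISA temp = -1.2°C, deviation +23.2°C, DA = 8100 + 120 × 23.2 = 10884 ft.
Field Y: ISA temp = -6.2°C, deviation +15.2°C, DA = 10600 + 120 × 15.2 = 12424 ft.
Field Y is higher by 12424 − 10884 = 1540 ft.

Field Y by 1540 ft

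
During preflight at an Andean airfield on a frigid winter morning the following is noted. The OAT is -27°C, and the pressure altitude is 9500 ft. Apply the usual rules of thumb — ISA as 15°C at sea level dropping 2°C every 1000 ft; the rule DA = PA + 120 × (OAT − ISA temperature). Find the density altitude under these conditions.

6740 ft

ISA temperature at 9500 ft = 15 − 2 × (9500/1000) = -4°C.
ISA deviation = -27 − (-4) = -23°C.
Density altitude = 9500 + 120 × (-23) = 9500 + (-2760) = 6740 ft.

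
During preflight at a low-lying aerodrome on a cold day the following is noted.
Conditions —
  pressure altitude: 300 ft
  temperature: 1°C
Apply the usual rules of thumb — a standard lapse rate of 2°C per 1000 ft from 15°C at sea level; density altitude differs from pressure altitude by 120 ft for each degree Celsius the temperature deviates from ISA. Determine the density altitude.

-1308 ft

ISA temperature at 300 ft = 15 − 2 × (300/1000) = 14.4°C.
ISA deviation = 1 − 14.4 = -13.4°C.
Density altitude = 300 + 120 × (-13.4) = 300 + (-1608) = -1308 ft.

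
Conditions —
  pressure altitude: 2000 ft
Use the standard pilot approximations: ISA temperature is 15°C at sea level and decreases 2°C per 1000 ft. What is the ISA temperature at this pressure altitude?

11°C

ISA temperature = 15 − 2 × (2000/1000) = 15 − 4 = 11°C.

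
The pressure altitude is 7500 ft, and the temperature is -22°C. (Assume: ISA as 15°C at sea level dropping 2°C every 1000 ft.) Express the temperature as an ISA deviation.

ISA temperature at 7500 ft = 15 − 2 × (7500/1000) = 0°C.
Deviation = OAT − ISA = -22 − 0 = -22°C.

ISA-22°C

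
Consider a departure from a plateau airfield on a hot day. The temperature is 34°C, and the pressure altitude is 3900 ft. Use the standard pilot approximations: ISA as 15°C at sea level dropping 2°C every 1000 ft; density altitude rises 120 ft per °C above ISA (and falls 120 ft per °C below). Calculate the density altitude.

ISA temperature at 3900 ft = 15 − 2 × (3900/1000) = 7.2°C.
ISA deviation = 34 − 7.2 = +26.8°C.
Density altitude = 3900 + 120 × (26.8) = 3900 + (+3216) = 7116 ft.

7116 ft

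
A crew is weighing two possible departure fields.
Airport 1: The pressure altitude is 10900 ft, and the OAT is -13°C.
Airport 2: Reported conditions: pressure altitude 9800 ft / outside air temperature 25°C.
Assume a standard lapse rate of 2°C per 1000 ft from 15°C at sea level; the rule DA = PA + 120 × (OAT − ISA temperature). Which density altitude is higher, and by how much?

Airport 2 by 3196 ft

Airport 1: ISA temp = -6.8°C, deviation -6.2°C, DA = 10900 + 120 × (-6.2) = 10156 ft.
Airport 2: ISA temp = -4.6°C, deviation +29.6°C, DA = 9800 + 120 × 29.6 = 13352 ft.
Airport 2 is higher by 13352 − 10156 = 3196 ft.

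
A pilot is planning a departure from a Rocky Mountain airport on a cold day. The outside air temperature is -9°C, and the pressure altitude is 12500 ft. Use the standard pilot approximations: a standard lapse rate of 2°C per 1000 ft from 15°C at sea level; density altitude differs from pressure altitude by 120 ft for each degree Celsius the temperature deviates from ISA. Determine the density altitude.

12620 ft

ISA temperature at 12500 ft = 15 − 2 × (12500/1000) = -10°C.
ISA deviation = -9 − (-10) = +1°C.
Density altitude = 12500 + 120 × (1) = 12500 + (+120) = 12620 ft.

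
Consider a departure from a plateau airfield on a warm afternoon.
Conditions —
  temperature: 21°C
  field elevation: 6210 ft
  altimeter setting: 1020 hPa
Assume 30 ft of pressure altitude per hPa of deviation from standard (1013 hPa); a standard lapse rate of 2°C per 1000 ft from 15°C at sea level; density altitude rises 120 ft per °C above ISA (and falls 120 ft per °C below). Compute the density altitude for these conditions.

8160 ft

Pressure altitude = 6210 + (1013 − 1020) × 30 = 6210 + (-210) = 6000 ft.
ISA temperature at 6000 ft = 15 − 2 × (6000/1000) = 3°C.
ISA deviation = 21 − 3 = +18°C.
Density altitude = 6000 + 120 × (18) = 8160 ft.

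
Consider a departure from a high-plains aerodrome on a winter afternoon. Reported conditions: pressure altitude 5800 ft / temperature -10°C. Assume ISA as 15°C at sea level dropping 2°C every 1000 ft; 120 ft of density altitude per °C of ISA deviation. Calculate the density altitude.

4192 ft

ISA temperature at 5800 ft = 15 − 2 × (5800/1000) = 3.4°C.
ISA deviation = -10 − 3.4 = -13.4°C.
Density altitude = 5800 + 120 × (-13.4) = 5800 + (-1608) = 4192 ft.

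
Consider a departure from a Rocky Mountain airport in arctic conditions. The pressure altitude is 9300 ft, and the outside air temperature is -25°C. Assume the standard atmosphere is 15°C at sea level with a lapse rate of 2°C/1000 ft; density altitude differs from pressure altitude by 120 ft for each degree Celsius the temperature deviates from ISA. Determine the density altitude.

6732 ft

ISA temperature at 9300 ft = 15 − 2 × (9300/1000) = -3.6°C.
ISA deviation = -25 − (-3.6) = -21.4°C.
Density altitude = 9300 + 120 × (-21.4) = 9300 + (-2568) = 6732 ft.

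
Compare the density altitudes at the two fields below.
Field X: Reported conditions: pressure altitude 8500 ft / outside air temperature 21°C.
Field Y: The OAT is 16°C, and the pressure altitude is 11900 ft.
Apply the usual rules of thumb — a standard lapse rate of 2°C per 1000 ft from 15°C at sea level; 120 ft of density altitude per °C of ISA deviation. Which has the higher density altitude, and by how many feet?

Field X: ISA temp = -2°C, deviation +23°C, DA = 8500 + 120 × 23 = 11260 ft.
Field Y: ISA temp = -8.8°C, deviation +24.8°C, DA = 11900 + 120 × 24.8 = 14876 ft.
Field Y is higher by 14876 − 11260 = 3616 ft.

Field Y by 3616 ft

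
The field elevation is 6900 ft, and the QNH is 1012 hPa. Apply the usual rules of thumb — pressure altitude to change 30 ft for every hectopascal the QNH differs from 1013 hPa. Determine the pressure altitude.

6930 ft

Pressure correction = (1013 − 1012) × 30 = +30 ft.
Pressure altitude = 6900 + (+30) = 6930 ft.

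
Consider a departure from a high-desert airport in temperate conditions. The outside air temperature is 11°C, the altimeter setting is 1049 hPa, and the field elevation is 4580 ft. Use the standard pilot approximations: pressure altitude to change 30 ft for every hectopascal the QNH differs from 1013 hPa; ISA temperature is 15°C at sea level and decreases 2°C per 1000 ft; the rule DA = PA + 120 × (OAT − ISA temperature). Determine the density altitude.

3860 ft

Pressure altitude = 4580 + (1013 − 1049) × 30 = 4580 + (-1080) = 3500 ft.
ISA temperature at 3500 ft = 15 − 2 × (3500/1000) = 8°C.
ISA deviation = 11 − 8 = +3°C.
Density altitude = 3500 + 120 × (3) = 3860 ft.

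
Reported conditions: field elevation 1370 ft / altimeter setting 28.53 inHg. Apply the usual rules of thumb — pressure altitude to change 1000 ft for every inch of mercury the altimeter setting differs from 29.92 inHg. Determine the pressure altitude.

Pressure correction = (29.92 − 28.53) × 1000 = +1390 ft.
Pressure altitude = 1370 + (+1390) = 2760 ft.

2760 ft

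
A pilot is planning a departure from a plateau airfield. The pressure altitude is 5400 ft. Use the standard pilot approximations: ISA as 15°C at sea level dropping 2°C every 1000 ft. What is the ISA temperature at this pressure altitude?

4.2°C

ISA temperature = 15 − 2 × (5400/1000) = 15 − 10.8 = 4.2°C.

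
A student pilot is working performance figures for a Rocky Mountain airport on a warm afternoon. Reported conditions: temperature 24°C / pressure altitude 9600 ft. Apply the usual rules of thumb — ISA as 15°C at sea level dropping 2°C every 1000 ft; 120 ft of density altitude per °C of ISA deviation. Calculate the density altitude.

12984 ft

ISA temperature at 9600 ft = 15 − 2 × (9600/1000) = -4.2°C.
ISA deviation = 24 − (-4.2) = +28.2°C.
Density altitude = 9600 + 120 × (28.2) = 9600 + (+3384) = 12984 ft.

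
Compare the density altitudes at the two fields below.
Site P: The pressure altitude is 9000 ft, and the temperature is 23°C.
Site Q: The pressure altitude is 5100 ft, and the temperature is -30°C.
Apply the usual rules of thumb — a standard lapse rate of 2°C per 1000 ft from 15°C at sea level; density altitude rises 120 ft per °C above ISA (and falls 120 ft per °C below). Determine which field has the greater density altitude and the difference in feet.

Site P by 11196 ft

Site P: ISA temp = -3°C, deviation +26°C, DA = 9000 + 120 × 26 = 12120 ft.
Site Q: ISA temp = 4.8°C, deviation -34.8°C, DA = 5100 + 120 × (-34.8) = 924 ft.
Site P is higher by 12120 − 924 = 11196 ft.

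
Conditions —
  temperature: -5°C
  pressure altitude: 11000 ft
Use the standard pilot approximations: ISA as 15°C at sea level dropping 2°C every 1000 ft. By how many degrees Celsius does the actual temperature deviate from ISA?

ISA+2°C

ISA temperature at 11000 ft = 15 − 2 × (11000/1000) = -7°C.
Deviation = OAT − ISA = -5 − (-7) = +2°C.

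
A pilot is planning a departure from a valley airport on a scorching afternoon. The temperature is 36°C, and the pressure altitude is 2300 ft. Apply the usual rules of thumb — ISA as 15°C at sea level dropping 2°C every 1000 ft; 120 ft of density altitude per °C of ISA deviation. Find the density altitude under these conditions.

ISA temperature at 2300 ft = 15 − 2 × (2300/1000) = 10.4°C.
ISA deviation = 36 − 10.4 = +25.6°C.
Density altitude = 2300 + 120 × (25.6) = 2300 + (+3072) = 5372 ft.

5372 ft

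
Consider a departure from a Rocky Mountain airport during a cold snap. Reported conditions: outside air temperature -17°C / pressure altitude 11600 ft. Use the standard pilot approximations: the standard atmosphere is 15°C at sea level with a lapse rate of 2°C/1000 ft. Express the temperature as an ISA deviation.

ISA-8.8°C

ISA temperature at 11600 ft = 15 − 2 × (11600/1000) = -8.2°C.
Deviation = OAT − ISA = -17 − (-8.2) = -8.8°C.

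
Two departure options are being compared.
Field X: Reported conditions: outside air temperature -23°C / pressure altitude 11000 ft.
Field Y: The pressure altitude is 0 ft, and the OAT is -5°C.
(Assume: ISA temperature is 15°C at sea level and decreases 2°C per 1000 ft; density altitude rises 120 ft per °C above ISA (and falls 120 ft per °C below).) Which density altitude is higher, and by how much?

Field X by 11480 ft

Field X: ISA temp = -7°C, deviation -16°C, DA = 11000 + 120 × (-16) = 9080 ft.
Field Y: ISA temp = 15°C, deviation -20°C, DA = 0 + 120 × (-20) = -2400 ft.
Field X is higher by 9080 − (-2400) = 11480 ft.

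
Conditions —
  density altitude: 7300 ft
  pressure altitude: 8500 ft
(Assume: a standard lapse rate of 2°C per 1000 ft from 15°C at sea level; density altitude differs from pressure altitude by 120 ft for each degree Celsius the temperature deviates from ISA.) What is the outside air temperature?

-12°C

Density altitude − pressure altitude = 7300 − 8500 = -1200 ft.
At 120 ft/°C that is an ISA deviation of -1200/120 = -10°C.
ISA temperature at 8500 ft = 15 − 2 × (8500/1000) = -2°C.
OAT = ISA + deviation = -2 + (-10) = -12°C.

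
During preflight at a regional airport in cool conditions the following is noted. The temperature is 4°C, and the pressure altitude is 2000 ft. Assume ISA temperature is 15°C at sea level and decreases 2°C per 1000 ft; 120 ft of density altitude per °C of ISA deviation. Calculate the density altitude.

ISA temperature at 2000 ft = 15 − 2 × (2000/1000) = 11°C.
ISA deviation = 4 − 11 = -7°C.
Density altitude = 2000 + 120 × (-7) = 2000 + (-840) = 1160 ft.

1160 ft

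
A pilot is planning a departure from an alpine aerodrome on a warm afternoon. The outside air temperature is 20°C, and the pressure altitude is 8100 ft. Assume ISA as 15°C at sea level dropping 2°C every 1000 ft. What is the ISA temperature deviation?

ISA temperature at 8100 ft = 15 − 2 × (8100/1000) = -1.2°C.
Deviation = OAT − ISA = 20 − (-1.2) = +21.2°C.

ISA+21.2°C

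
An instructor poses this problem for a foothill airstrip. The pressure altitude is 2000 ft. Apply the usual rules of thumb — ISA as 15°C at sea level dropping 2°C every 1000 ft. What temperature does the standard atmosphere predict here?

ISA temperature = 15 − 2 × (2000/1000) = 15 − 4 = 11°C.

11°C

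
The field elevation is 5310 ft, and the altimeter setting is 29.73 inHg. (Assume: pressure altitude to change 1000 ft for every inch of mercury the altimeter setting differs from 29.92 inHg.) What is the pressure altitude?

5500 ft

Pressure correction = (29.92 − 29.73) × 1000 = +190 ft.
Pressure altitude = 5310 + (+190) = 5500 ft.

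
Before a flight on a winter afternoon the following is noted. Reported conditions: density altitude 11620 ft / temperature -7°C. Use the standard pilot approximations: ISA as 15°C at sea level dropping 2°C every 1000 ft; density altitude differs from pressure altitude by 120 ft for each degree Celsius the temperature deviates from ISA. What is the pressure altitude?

DA = PA + 120 × (OAT − (15 − 2·PA/1000)) = PA + 120·OAT − 1800 + 0.24·PA = 1.24·PA + 120·OAT − 1800.
So 1.24·PA = 11620 − 120 × (-7) + 1800 = 14260.
PA = 14260 / 1.24 = 11500 ft.

11500 ft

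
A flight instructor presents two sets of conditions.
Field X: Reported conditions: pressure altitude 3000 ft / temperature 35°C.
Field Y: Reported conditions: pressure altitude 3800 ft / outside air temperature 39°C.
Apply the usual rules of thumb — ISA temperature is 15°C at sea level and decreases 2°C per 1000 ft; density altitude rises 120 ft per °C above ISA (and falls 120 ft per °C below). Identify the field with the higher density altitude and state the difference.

Field Y by 1472 ft

Field X: ISA temp = 9°C, deviation +26°C, DA = 3000 + 120 × 26 = 6120 ft.
Field Y: ISA temp = 7.4°C, deviation +31.6°C, DA = 3800 + 120 × 31.6 = 7592 ft.
Field Y is higher by 7592 − 6120 = 1472 ft.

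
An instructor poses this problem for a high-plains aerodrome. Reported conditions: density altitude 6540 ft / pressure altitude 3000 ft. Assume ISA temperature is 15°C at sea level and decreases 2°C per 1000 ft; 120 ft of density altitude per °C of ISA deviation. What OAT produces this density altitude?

38.5°C

Density altitude − pressure altitude = 6540 − 3000 = +3540 ft.
At 120 ft/°C that is an ISA deviation of 3540/120 = +29.5°C.
ISA temperature at 3000 ft = 15 − 2 × (3000/1000) = 9°C.
OAT = ISA + deviation = 9 + (+29.5) = 38.5°C.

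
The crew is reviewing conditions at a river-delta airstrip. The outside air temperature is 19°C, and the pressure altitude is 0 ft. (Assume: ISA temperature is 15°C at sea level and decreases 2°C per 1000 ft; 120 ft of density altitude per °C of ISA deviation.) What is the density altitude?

480 ft

ISA temperature at 0 ft = 15 − 2 × (0/1000) = 15°C.
ISA deviation = 19 − 15 = +4°C.
Density altitude = 0 + 120 × (4) = 0 + (+480) = 480 ft.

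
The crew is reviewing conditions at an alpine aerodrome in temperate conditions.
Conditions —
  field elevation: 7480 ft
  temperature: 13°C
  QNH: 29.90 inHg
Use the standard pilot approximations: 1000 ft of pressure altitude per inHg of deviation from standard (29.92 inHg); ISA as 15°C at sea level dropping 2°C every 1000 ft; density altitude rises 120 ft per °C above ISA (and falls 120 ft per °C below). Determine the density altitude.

9060 ft

Pressure altitude = 7480 + (29.92 − 29.90) × 1000 = 7480 + (+20) = 7500 ft.
ISA temperature at 7500 ft = 15 − 2 × (7500/1000) = 0°C.
ISA deviation = 13 − 0 = +13°C.
Density altitude = 7500 + 120 × (13) = 9060 ft.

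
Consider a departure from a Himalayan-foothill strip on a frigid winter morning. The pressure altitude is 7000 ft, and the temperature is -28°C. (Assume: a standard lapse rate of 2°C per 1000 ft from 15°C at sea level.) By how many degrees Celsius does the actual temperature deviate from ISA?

ISA temperature at 7000 ft = 15 − 2 × (7000/1000) = 1°C.
Deviation = OAT − ISA = -28 − 1 = -29°C.

ISA-29°C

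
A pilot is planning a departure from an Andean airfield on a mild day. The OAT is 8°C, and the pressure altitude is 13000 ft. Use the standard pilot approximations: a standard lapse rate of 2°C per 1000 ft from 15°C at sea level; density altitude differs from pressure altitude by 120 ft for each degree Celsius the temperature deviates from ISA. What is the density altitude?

ISA temperature at 13000 ft = 15 − 2 × (13000/1000) = -11°C.
ISA deviation = 8 − (-11) = +19°C.
Density altitude = 13000 + 120 × (19) = 13000 + (+2280) = 15280 ft.

15280 ft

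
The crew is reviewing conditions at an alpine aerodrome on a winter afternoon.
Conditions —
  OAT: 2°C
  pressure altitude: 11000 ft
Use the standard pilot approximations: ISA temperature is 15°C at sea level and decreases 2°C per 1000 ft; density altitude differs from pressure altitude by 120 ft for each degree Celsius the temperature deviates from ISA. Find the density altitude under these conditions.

12080 ft

ISA temperature at 11000 ft = 15 − 2 × (11000/1000) = -7°C.
ISA deviation = 2 − (-7) = +9°C.
Density altitude = 11000 + 120 × (9) = 11000 + (+1080) = 12080 ft.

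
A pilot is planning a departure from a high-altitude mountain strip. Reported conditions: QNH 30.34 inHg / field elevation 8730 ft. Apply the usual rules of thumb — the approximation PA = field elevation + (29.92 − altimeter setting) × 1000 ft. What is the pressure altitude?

Pressure correction = (29.92 − 30.34) × 1000 = -420 ft.
Pressure altitude = 8730 + (-420) = 8310 ft.

8310 ft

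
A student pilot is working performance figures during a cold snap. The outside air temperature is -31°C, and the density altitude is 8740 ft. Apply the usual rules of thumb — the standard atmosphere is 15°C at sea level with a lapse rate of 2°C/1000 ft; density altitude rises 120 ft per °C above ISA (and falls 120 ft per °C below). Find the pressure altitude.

DA = PA + 120 × (OAT − (15 − 2·PA/1000)) = PA + 120·OAT − 1800 + 0.24·PA = 1.24·PA + 120·OAT − 1800.
So 1.24·PA = 8740 − 120 × (-31) + 1800 = 14260.
PA = 14260 / 1.24 = 11500 ft.

11500 ft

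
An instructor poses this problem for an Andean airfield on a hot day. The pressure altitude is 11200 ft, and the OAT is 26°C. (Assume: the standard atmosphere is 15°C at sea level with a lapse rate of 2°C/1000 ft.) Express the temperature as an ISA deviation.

ISA+33.4°C

ISA temperature at 11200 ft = 15 − 2 × (11200/1000) = -7.4°C.
Deviation = OAT − ISA = 26 − (-7.4) = +33.4°C.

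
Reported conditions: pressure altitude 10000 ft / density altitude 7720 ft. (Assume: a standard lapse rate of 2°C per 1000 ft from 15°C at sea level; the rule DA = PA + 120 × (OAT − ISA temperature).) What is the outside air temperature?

Density altitude − pressure altitude = 7720 − 10000 = -2280 ft.
At 120 ft/°C that is an ISA deviation of -2280/120 = -19°C.
ISA temperature at 10000 ft = 15 − 2 × (10000/1000) = -5°C.
OAT = ISA + deviation = -5 + (-19) = -24°C.

-24°C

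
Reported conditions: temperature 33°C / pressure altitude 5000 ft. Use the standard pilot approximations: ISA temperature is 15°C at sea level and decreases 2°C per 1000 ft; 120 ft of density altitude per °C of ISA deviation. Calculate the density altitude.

ISA temperature at 5000 ft = 15 − 2 × (5000/1000) = 5°C.
ISA deviation = 33 − 5 = +28°C.
Density altitude = 5000 + 120 × (28) = 5000 + (+3360) = 8360 ft.

8360 ft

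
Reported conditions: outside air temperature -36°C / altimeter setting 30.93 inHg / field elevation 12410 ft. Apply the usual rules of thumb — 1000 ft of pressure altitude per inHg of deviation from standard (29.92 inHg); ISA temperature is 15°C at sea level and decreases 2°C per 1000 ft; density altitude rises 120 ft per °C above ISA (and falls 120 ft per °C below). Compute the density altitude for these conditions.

Pressure altitude = 12410 + (29.92 − 30.93) × 1000 = 12410 + (-1010) = 11400 ft.
ISA temperature at 11400 ft = 15 − 2 × (11400/1000) = -7.8°C.
ISA deviation = -36 − (-7.8) = -28.2°C.
Density altitude = 11400 + 120 × (-28.2) = 8016 ft.

8016 ft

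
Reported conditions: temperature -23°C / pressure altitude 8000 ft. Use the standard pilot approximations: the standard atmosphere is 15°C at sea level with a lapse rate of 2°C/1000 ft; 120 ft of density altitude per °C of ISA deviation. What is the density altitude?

5360 ft

ISA temperature at 8000 ft = 15 − 2 × (8000/1000) = -1°C.
ISA deviation = -23 − (-1) = -22°C.
Density altitude = 8000 + 120 × (-22) = 8000 + (-2640) = 5360 ft.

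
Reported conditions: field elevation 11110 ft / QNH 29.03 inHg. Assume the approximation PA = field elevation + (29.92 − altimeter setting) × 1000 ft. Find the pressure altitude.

Pressure correction = (29.92 − 29.03) × 1000 = +890 ft.
Pressure altitude = 11110 + (+890) = 12000 ft.

12000 ft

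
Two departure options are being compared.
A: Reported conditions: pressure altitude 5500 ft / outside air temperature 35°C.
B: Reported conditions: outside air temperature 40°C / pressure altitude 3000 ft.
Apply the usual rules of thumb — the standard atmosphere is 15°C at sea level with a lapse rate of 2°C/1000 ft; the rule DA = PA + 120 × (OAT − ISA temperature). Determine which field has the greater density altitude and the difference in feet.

A by 2500 ft

A: ISA temp = 4°C, deviation +31°C, DA = 5500 + 120 × 31 = 9220 ft.
B: ISA temp = 9°C, deviation +31°C, DA = 3000 + 120 × 31 = 6720 ft.
A is higher by 9220 − 6720 = 2500 ft.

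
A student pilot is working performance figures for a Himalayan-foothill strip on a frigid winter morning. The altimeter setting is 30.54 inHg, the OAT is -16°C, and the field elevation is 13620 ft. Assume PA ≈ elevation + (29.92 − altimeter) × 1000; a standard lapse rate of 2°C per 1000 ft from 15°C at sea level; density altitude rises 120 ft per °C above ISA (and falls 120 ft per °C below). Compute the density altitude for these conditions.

12400 ft

Pressure altitude = 13620 + (29.92 − 30.54) × 1000 = 13620 + (-620) = 13000 ft.
ISA temperature at 13000 ft = 15 − 2 × (13000/1000) = -11°C.
ISA deviation = -16 − (-11) = -5°C.
Density altitude = 13000 + 120 × (-5) = 12400 ft.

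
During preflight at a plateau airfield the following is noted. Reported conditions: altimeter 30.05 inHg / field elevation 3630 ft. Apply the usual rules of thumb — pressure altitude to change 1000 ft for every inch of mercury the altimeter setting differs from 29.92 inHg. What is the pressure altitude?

3500 ft

Pressure correction = (29.92 − 30.05) × 1000 = -130 ft.
Pressure altitude = 3630 + (-130) = 3500 ft.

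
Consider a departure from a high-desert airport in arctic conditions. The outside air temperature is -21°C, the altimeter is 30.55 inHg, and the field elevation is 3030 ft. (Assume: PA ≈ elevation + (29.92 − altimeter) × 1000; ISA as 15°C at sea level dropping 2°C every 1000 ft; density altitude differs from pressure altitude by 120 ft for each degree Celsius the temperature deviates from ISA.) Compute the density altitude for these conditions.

-1344 ft

Pressure altitude = 3030 + (29.92 − 30.55) × 1000 = 3030 + (-630) = 2400 ft.
ISA temperature at 2400 ft = 15 − 2 × (2400/1000) = 10.2°C.
ISA deviation = -21 − 10.2 = -31.2°C.
Density altitude = 2400 + 120 × (-31.2) = -1344 ft.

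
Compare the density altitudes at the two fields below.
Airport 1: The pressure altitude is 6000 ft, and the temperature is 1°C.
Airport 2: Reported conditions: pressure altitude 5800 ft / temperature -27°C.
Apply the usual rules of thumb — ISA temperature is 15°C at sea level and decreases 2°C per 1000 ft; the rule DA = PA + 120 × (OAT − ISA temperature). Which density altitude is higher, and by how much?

Airport 1: ISA temp = 3°C, deviation -2°C, DA = 6000 + 120 × (-2) = 5760 ft.
Airport 2: ISA temp = 3.4°C, deviation -30.4°C, DA = 5800 + 120 × (-30.4) = 2152 ft.
Airport 1 is higher by 5760 − 2152 = 3608 ft.

Airport 1 by 3608 ft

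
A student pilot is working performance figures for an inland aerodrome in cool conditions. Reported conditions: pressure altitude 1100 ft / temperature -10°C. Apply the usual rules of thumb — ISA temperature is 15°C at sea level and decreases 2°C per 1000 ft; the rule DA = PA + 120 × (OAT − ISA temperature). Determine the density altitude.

ISA temperature at 1100 ft = 15 − 2 × (1100/1000) = 12.8°C.
ISA deviation = -10 − 12.8 = -22.8°C.
Density altitude = 1100 + 120 × (-22.8) = 1100 + (-2736) = -1636 ft.

-1636 ft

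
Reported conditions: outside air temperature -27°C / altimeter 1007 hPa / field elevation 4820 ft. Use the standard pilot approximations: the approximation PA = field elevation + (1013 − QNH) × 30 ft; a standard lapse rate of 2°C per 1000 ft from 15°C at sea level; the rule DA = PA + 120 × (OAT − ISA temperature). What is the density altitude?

1160 ft

Pressure altitude = 4820 + (1013 − 1007) × 30 = 4820 + (+180) = 5000 ft.
ISA temperature at 5000 ft = 15 − 2 × (5000/1000) = 5°C.
ISA deviation = -27 − 5 = -32°C.
Density altitude = 5000 + 120 × (-32) = 1160 ft.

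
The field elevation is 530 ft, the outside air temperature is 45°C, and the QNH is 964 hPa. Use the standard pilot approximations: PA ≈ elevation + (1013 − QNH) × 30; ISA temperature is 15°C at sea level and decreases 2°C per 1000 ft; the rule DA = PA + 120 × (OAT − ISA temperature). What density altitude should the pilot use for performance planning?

Pressure altitude = 530 + (1013 − 964) × 30 = 530 + (+1470) = 2000 ft.
ISA temperature at 2000 ft = 15 − 2 × (2000/1000) = 11°C.
ISA deviation = 45 − 11 = +34°C.
Density altitude = 2000 + 120 × (34) = 6080 ft.

6080 ft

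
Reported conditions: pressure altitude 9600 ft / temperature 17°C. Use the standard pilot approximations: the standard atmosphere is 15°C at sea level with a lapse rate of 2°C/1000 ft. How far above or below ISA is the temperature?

ISA temperature at 9600 ft = 15 − 2 × (9600/1000) = -4.2°C.
Deviation = OAT − ISA = 17 − (-4.2) = +21.2°C.

ISA+21.2°C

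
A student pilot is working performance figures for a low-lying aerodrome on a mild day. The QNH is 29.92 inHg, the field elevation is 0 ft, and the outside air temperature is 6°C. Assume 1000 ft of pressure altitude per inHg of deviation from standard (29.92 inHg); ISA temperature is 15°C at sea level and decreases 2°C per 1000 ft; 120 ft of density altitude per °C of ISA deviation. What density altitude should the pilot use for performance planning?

-1080 ft

Pressure altitude = 0 + (29.92 − 29.92) × 1000 = 0 + (0) = 0 ft.
ISA temperature at 0 ft = 15 − 2 × (0/1000) = 15°C.
ISA deviation = 6 − 15 = -9°C.
Density altitude = 0 + 120 × (-9) = -1080 ft.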